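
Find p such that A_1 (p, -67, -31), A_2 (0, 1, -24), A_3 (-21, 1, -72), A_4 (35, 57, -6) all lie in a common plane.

-36

Coplanarity ⇔ det[A_1A_2; A_1A_3; A_1A_4] = 0.
Expanding, this is linear in p: (-2688)p + (-96768) = 0.
So p = -36.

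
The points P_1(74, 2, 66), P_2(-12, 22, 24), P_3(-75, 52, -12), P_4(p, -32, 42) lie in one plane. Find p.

Normal to plane P_1P_2P_3: n = (540, -450, -1320); plane equation n·P = -48060.
Requiring n·P_4 = -48060: (540)p + (-41040) = -48060.
So p = -13.

-13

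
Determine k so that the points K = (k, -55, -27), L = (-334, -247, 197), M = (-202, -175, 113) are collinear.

Collinearity requires KL × KM = 0; each component is linear in k.
The y-component gives (-84)k + (1512) = 0, so k = 18.
The remaining components then also vanish.

18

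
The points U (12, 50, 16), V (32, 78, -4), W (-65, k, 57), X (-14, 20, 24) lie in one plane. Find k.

-45

The points are coplanar iff UV · (UW × UX) = 0.
Expanding, this is linear in k: (-360)k + (-16200) = 0.
So k = -45.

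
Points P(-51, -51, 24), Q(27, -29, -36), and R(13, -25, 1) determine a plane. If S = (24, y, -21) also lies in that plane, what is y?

-26

The plane through P, Q, R has equation 1054x − 2046y + 620z = 65472.
Substituting S: (-2046)y + (12276) = 65472, so y = -26.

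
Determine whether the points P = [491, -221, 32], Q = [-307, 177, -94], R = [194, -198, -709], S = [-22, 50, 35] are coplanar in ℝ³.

With P as base: PQ = (-798, 398, -126), PR = (-297, 23, -741), PS = (-513, 271, 3).
PR × PS = (200880, 381024, -68688).
PQ · (PR × PS) = 0.
The scalar triple product vanishes, so the four points are coplanar.

Yes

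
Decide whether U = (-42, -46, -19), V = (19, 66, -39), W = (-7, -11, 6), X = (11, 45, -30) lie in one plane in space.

No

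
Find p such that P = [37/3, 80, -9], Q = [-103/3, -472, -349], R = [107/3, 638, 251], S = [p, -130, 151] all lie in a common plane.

77

The points are coplanar iff PQ · (PR × PS) = 0.
Expanding, this is linear in p: (46200)p + (-3557400) = 0.
So p = 77.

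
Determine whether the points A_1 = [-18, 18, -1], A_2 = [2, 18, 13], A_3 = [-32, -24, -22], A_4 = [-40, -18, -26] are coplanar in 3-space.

With A_1 as base: A_1A_2 = (20, 0, 14), A_1A_3 = (-14, -42, -21), A_1A_4 = (-22, -36, -25).
A_1A_3 × A_1A_4 = (294, 112, -420).
A_1A_2 · (A_1A_3 × A_1A_4) = 0.
The scalar triple product vanishes, so the four points are coplanar.

Yes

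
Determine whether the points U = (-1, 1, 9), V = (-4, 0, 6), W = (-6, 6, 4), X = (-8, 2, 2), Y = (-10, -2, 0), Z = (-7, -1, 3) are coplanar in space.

The plane through U, V, W has normal n = UV × UW = (20, 0, -20) and equation n·P = -200.
Checking the remaining points: n·X = -200, n·Y = -200, n·Z = -200.
All equal -200, so all 6 points lie in one plane.

Yes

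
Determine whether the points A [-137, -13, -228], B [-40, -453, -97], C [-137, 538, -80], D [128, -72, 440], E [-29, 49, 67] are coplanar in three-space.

No

The plane through A, B, C has normal n = AB × AC = (-137301, -14356, 53447) and equation n·P = 6810949.
Checking the remaining points: n·D = 6975784, n·E = 6859234.
Since n·D = 6975784 ≠ 6810949, D is off the plane and the points are not all coplanar.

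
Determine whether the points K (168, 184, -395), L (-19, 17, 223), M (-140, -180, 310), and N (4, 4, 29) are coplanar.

With K as base: KL = (-187, -167, 618), KM = (-308, -364, 705), KN = (-164, -180, 424).
KM × KN = (-27436, 14972, -4256).
KL · (KM × KN) = 0.
The scalar triple product vanishes, so the four points are coplanar.

Yes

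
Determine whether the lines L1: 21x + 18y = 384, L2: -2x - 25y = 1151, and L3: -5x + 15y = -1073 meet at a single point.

No

The three lines meet at one point iff the augmented coefficient matrix [aᵢ bᵢ cᵢ] has rank < 3, i.e. its determinant vanishes.
Here the determinant is -978.
Nonzero, so no common point exists.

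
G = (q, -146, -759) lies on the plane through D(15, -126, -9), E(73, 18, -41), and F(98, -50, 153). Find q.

A normal to the plane is n = DE × DF = (25760, -12052, -7544).
G lies in the plane iff n · DG = 0.
This gives (25760)q + (5512640) = 0, so q = -214.

-214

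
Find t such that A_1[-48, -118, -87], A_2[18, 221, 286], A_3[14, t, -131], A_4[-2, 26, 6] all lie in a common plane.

Normal to plane A_1A_2A_4: n = (-22185, 11020, -6090); plane equation n·P = 294350.
Requiring n·A_3 = 294350: (11020)t + (487200) = 294350.
So t = -35/2.

-35/2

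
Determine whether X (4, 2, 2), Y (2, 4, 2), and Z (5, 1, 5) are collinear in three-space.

No

XY = (-2, 2, 0), XZ = (1, -1, 3).
XY × XZ = (6, 6, 0).
The cross product is nonzero, so the points do not lie on one line.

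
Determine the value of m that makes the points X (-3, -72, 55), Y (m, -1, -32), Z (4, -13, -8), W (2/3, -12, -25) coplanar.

3

Normal to plane XZW: n = (-940, 329, 611/3); plane equation n·P = -28999/3.
Requiring n·Y = -28999/3: (-940)m + (-20539/3) = -28999/3.
So m = 3.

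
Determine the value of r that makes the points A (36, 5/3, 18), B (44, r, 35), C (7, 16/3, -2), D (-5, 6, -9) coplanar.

-7

The points are coplanar iff AB · (AC × AD) = 0.
Expanding, this is linear in r: (37)r + (259) = 0.
So r = -7.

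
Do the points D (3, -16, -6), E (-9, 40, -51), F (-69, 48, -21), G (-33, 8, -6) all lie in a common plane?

With D as base: DE = (-12, 56, -45), DF = (-72, 64, -15), DG = (-36, 24, 0).
DF × DG = (360, 540, 576).
DE · (DF × DG) = 0.
The scalar triple product vanishes, so the four points are coplanar.

Yes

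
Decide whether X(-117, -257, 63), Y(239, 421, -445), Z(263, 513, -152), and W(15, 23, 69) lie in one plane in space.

No

With X as base: XY = (356, 678, -508), XZ = (380, 770, -215), XW = (132, 280, 6).
XZ × XW = (64820, -30660, 4760).
XY · (XZ × XW) = -129640.
Since -129640 ≠ 0, the four points are not coplanar.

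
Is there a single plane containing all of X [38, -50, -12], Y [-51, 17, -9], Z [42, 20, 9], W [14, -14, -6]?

Yes

With X as base: XY = (-89, 67, 3), XZ = (4, 70, 21), XW = (-24, 36, 6).
XZ × XW = (-336, -528, 1824).
XY · (XZ × XW) = 0.
The scalar triple product vanishes, so the four points are coplanar.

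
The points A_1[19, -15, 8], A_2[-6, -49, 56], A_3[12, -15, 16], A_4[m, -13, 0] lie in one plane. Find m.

25

The points are coplanar iff A_1A_2 · (A_1A_3 × A_1A_4) = 0.
Expanding, this is linear in m: (-272)m + (6800) = 0.
So m = 25.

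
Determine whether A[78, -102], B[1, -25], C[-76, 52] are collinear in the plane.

AB = (-77, 77), AC = (-154, 154).
Checking proportionality: AC = 2·AB, so the vectors are parallel and the points are collinear.

Yes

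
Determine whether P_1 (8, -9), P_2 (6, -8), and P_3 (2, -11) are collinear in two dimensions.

No

P_1P_2 = (-2, 1), P_1P_3 = (-6, -2).
Twice the signed area of △P_1P_2P_3 is (-2)(-2) − (1)(-6) = 10.
The area is nonzero, so the three points are not collinear.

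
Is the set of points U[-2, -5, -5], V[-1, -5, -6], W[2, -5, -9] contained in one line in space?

Yes

UV = (1, 0, -1), UW = (4, 0, -4).
UV × UW = (0, 0, 0).
The cross product vanishes, so the three points are collinear.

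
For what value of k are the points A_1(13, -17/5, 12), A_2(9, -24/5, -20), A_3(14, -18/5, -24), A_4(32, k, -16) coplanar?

The points are coplanar iff A_1A_2 · (A_1A_3 × A_1A_4) = 0.
Expanding, this is linear in k: (-176)k + (176) = 0.
So k = 1.

1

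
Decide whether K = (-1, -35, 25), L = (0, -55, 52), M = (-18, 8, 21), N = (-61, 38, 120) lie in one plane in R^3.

No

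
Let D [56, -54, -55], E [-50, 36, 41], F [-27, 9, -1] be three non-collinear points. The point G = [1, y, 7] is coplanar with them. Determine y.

A normal to the plane is n = DE × DF = (-1188, -2244, 792).
G lies in the plane iff n · DG = 0.
This gives (-2244)y + (-6732) = 0, so y = -3.

-3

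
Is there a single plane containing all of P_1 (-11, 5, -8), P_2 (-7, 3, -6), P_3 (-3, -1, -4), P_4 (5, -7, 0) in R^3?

A normal to the plane through P_1, P_2, P_3 is n = P_1P_2 × P_1P_3 = (4, 0, -8).
The plane has equation n·P = 20. For P_4: n·P_4 = 20.
Equal, so P_4 lies in the plane and all four are coplanar.

Yes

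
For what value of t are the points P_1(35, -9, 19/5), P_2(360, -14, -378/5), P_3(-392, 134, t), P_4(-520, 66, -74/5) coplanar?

-1042/5

Normal to plane P_1P_2P_4: n = (6048, 50112, 21600); plane equation n·P = -157248.
Requiring n·P_3 = -157248: (21600)t + (4344192) = -157248.
So t = -1042/5.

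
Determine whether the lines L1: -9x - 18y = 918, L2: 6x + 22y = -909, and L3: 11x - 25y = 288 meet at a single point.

No

Intersecting L1 and L2: solving the 2×2 system gives (x, y) = (-213/5, -297/10).
Substitute into L3: (11)(-213/5) + (-25)(-297/10) = 2739/10.
But L3 requires 288 ≠ 2739/10, so the three lines have no common point.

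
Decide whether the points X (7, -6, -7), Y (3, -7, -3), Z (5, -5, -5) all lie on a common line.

XY = (-4, -1, 4), XZ = (-2, 1, 2).
Comparing components 2 and 3: (-1)(2) − (4)(1) = -6 ≠ 0, so XY and XZ are not parallel and the points are not collinear.

No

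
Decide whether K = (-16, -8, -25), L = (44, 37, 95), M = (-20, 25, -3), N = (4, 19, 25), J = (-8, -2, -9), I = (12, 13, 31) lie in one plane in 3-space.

The plane through K, L, M has normal n = KL × KM = (-2970, -1800, 2160) and equation n·P = 7920.
Checking the remaining points: n·N = 7920, n·J = 7920, n·I = 7920.
All equal 7920, so all 6 points lie in one plane.

Yes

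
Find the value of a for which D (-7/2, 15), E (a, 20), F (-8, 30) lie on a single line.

-5

The three points are collinear iff det[DE; DF] = 0.
This determinant is linear in a: (15)a + (75) = 0, so a = -5.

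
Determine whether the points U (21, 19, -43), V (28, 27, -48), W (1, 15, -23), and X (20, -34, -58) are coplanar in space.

With U as base: UV = (7, 8, -5), UW = (-20, -4, 20), UX = (-1, -53, -15).
UW × UX = (1120, -320, 1056).
UV · (UW × UX) = 0.
The scalar triple product vanishes, so the four points are coplanar.

Yes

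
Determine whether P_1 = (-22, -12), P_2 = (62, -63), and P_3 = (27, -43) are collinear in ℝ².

No

P_1P_2 = (84, -51), P_1P_3 = (49, -31).
det[P_1P_2; P_1P_3] = (84)(-31) − (-51)(49) = -105.
The determinant is nonzero, so they are not collinear.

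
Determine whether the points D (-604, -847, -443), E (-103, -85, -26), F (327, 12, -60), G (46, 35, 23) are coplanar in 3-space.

The four points are coplanar iff the 3×3 determinant with rows DE, DF, DG is zero.
Rows: (501, 762, 417), (931, 859, 383), (650, 882, 466).
Expanding along the first row: (501)(62488) − (762)(184896) + (417)(262792) = 0.
Zero determinant ⇒ coplanar.

Yes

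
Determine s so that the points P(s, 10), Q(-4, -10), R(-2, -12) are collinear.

-24

Collinearity: (P − Q) must be parallel to (R − Q) = (2, -2).
Cross-multiplying the components: (s − (-4))·(-2) = (20)·(2).
Solving gives s = -24.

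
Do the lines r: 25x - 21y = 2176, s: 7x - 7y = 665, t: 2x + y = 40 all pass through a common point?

Lines aᵢx + bᵢy = cᵢ with pairwise distinct directions are concurrent exactly when det[aᵢ bᵢ cᵢ] = 0.
Here the determinant is 21.
Nonzero, so no common point exists.

No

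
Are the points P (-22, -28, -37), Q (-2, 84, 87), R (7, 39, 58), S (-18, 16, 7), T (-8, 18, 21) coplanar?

Yes

The plane through P, Q, R has normal n = PQ × PR = (2332, 1696, -1908) and equation n·X = -28196.
Checking the remaining points: n·S = -28196, n·T = -28196.
All equal -28196, so all 5 points lie in one plane.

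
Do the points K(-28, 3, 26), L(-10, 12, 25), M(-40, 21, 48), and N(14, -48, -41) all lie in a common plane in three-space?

With K as base: KL = (18, 9, -1), KM = (-12, 18, 22), KN = (42, -51, -67).
KM × KN = (-84, 120, -144).
KL · (KM × KN) = -288.
Since -288 ≠ 0, the four points are not coplanar.

No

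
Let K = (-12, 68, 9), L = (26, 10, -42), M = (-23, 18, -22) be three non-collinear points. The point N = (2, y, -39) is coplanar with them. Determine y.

4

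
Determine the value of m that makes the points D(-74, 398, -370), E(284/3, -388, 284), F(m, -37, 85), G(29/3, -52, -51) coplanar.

Normal to plane DEG: n = (43566, 2740/3, -10138); plane equation n·P = 2672048/3.
Requiring n·F = 2672048/3: (43566)m + (-2686570/3) = 2672048/3.
So m = 41.

41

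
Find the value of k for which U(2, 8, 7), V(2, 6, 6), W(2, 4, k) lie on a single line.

Collinearity requires UV × UW = 0; each component is linear in k.
The x-component gives (-2)k + (10) = 0, so k = 5.
The remaining components then also vanish.

5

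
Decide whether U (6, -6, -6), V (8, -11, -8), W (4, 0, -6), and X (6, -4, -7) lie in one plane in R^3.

No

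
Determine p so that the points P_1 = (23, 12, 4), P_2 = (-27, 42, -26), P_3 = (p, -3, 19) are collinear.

Direction P_1P_2 = (-50, 30, -30). From the y-coordinate of P_3, the parameter along the line is τ = (-3 − 12)/30 = -1/2.
Then p = 23 + (-1/2)·(-50) = 48.

48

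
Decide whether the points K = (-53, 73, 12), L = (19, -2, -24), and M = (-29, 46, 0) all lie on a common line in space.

KL = (72, -75, -36), KM = (24, -27, -12).
Comparing components 2 and 3: (-75)(-12) − (-36)(-27) = -72 ≠ 0, so KL and KM are not parallel and the points are not collinear.

No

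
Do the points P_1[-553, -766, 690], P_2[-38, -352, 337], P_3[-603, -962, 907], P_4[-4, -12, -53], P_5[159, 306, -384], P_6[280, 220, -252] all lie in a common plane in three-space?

The plane through P_1, P_2, P_3 has normal n = P_1P_2 × P_1P_3 = (20650, -94105, -80240) and equation n·P = 5299380.
Checking the remaining points: n·P_4 = 5299380, n·P_5 = 5299380, n·P_6 = 5299380.
All equal 5299380, so all 6 points lie in one plane.

Yes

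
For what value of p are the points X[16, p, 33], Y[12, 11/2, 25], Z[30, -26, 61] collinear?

Direction YZ = (18, -63/2, 36). From the x-coordinate of X, the parameter along the line is τ = (16 − 12)/18 = 2/9.
Then p = 11/2 + 2/9·(-63/2) = -3/2.

-3/2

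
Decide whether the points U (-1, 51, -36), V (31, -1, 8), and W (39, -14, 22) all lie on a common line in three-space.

No

UV = (32, -52, 44), UW = (40, -65, 58).
UV × UW = (-156, -96, 0).
The cross product is nonzero, so the points do not lie on one line.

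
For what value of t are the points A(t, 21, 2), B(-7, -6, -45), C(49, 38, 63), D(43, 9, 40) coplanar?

15

Coplanarity ⇔ det[AB; AC; AD] = 0.
Expanding, this is linear in t: (-2120)t + (31800) = 0.
So t = 15.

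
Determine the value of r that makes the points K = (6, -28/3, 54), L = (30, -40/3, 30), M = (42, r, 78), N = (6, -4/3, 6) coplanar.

-76/3

The points are coplanar iff KL · (KM × KN) = 0.
Expanding, this is linear in r: (-1152)r + (-29184) = 0.
So r = -76/3.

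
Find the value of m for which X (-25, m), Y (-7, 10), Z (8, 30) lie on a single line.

-14

Collinearity: (X − Y) must be parallel to (Z − Y) = (15, 20).
Cross-multiplying the components: (m − 10)·(15) = (-18)·(20).
Solving gives m = -14.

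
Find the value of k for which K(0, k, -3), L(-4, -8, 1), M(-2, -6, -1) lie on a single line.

-4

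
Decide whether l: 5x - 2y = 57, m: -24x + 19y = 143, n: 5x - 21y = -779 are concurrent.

No

The three lines meet at one point iff the augmented coefficient matrix [aᵢ bᵢ cᵢ] has rank < 3, i.e. its determinant vanishes.
Here the determinant is 285.
Nonzero, so no common point exists.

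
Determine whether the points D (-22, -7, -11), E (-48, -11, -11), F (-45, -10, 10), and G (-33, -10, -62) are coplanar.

Yes

A normal to the plane through D, E, F is n = DE × DF = (-84, 546, -14).
The plane has equation n·P = -1820. For G: n·G = -1820.
Equal, so G lies in the plane and all four are coplanar.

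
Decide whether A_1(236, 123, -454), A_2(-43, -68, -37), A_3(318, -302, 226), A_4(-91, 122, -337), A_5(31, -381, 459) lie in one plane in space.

The plane through A_1, A_2, A_3 has normal n = A_1A_2 × A_1A_3 = (47345, 223914, 134237) and equation n·P = -22228756.
Checking the remaining points: n·A_4 = -22228756, n·A_5 = -22228756.
All equal -22228756, so all 5 points lie in one plane.

Yes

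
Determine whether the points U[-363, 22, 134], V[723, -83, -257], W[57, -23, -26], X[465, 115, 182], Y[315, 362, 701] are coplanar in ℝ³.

Yes

The plane through U, V, W has normal n = UV × UW = (-795, 9540, -4770) and equation n·P = -140715.
Checking the remaining points: n·X = -140715, n·Y = -140715.
All equal -140715, so all 5 points lie in one plane.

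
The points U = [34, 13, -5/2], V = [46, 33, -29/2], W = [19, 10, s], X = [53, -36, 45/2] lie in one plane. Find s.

1/2

The points are coplanar iff UV · (UW × UX) = 0.
Expanding, this is linear in s: (968)s + (-484) = 0.
So s = 1/2.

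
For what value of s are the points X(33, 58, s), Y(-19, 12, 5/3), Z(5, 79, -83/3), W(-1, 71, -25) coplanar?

-9

Coplanarity ⇔ det[XY; XZ; XW] = 0.
Expanding, this is linear in s: (-210)s + (-1890) = 0.
So s = -9.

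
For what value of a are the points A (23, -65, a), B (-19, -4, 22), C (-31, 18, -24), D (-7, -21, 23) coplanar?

Coplanarity ⇔ det[AB; AC; AD] = 0.
Expanding, this is linear in a: (60)a + (-2340) = 0.
So a = 39.

39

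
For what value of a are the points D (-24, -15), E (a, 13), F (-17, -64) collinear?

The three points are collinear iff det[DE; DF] = 0.
This determinant is linear in a: (-49)a + (-1372) = 0, so a = -28.

-28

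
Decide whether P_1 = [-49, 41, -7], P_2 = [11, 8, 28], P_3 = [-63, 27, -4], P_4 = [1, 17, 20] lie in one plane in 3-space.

No

A normal to the plane through P_1, P_2, P_3 is n = P_1P_2 × P_1P_3 = (391, -670, -1302).
The plane has equation n·P = -37515. For P_4: n·P_4 = -37039.
-37039 ≠ -37515, so P_4 is off the plane.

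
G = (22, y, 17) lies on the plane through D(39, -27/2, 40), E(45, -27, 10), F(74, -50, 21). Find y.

A normal to the plane is n = DE × DF = (-1677/2, -936, 507/2).
G lies in the plane iff n · DG = 0.
This gives (-936)y + (-4212) = 0, so y = -9/2.

-9/2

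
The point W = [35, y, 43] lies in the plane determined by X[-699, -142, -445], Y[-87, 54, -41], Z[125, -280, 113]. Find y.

The plane through X, Y, Z has equation 165120x − 8600y − 245960z = -4745480.
Substituting W: (-8600)y + (-4797080) = -4745480, so y = -6.

-6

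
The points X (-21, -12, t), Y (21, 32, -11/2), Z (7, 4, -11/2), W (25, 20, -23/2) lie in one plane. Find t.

13/2

The points are coplanar iff XY · (XZ × XW) = 0.
Expanding, this is linear in t: (-280)t + (1820) = 0.
So t = 13/2.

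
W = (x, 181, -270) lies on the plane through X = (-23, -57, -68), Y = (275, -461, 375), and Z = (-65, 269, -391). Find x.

A normal to the plane is n = XY × XZ = (-13926, 77648, 80180).
W lies in the plane iff n · XW = 0.
This gives (-13926)x + (1963566) = 0, so x = 141.

141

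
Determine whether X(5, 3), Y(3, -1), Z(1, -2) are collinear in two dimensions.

No

XY = (-2, -4), XZ = (-4, -5).
det[XY; XZ] = (-2)(-5) − (-4)(-4) = -6.
The determinant is nonzero, so they are not collinear.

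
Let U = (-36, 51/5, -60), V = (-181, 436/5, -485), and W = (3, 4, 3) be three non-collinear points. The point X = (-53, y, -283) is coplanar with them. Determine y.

A normal to the plane is n = UV × UW = (2216, -7440, -2104).
X lies in the plane iff n · UX = 0.
This gives (-7440)y + (507408) = 0, so y = 341/5.

341/5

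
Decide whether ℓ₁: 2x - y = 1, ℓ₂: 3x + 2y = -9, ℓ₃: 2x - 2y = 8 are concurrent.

No

Lines aᵢx + bᵢy = cᵢ with pairwise distinct directions are concurrent exactly when det[aᵢ bᵢ cᵢ] = 0.
Here the determinant is 28.
Nonzero, so no common point exists.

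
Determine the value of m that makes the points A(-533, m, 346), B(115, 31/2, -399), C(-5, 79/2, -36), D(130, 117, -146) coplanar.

The points are coplanar iff AB · (AC × AD) = 0.
Expanding, this is linear in m: (-35805)m + (-20086605/2) = 0.
So m = -561/2.

-561/2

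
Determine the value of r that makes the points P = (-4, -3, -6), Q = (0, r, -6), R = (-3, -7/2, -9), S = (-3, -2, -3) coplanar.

-2

The points are coplanar iff PQ · (PR × PS) = 0.
Expanding, this is linear in r: (-6)r + (-12) = 0.
So r = -2.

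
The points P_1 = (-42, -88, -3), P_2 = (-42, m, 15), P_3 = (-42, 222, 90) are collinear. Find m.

-28

Direction P_1P_3 = (0, 310, 93). From the z-coordinate of P_2, the parameter along the line is τ = (15 − (-3))/93 = 6/31.
Then m = (-88) + 6/31·(310) = -28.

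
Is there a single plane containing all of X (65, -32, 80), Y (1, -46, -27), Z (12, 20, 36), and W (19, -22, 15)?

No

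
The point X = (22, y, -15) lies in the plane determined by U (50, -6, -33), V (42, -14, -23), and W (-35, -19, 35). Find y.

-2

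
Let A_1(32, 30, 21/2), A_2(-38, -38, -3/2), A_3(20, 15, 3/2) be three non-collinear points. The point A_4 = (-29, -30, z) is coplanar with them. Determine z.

The plane through A_1, A_2, A_3 has equation 432x − 486y + 234z = 1701.
Substituting A_4: (234)z + (2052) = 1701, so z = -3/2.

-3/2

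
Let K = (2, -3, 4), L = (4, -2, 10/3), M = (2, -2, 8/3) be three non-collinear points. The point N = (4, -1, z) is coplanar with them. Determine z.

2

The plane through K, L, M has equation −(2/3)x + (8/3)y + 2z = -4/3.
Substituting N: (2)z + (-16/3) = -4/3, so z = 2.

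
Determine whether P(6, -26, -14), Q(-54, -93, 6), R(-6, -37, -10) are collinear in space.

PQ = (-60, -67, 20), PR = (-12, -11, 4).
PQ × PR = (-48, 0, -144).
The cross product is nonzero, so the points do not lie on one line.

No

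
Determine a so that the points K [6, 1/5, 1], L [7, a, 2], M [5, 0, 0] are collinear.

2/5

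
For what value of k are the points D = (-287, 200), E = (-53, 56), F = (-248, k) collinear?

Collinearity: (F − D) must be parallel to (E − D) = (234, -144).
Cross-multiplying the components: (k − 200)·(234) = (39)·(-144).
Solving gives k = 176.

176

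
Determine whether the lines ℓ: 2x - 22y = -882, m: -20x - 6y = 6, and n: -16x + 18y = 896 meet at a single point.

Intersecting ℓ and m: solving the 2×2 system gives (x, y) = (-12, 39).
Substitute into n: (-16)(-12) + (18)(39) = 894.
But n requires 896 ≠ 894, so the three lines have no common point.

No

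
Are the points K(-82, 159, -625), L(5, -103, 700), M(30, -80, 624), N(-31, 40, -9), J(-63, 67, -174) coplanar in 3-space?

The plane through K, L, M has normal n = KL × KM = (-10563, 39737, 8551) and equation n·P = 1839974.
Checking the remaining points: n·N = 1839974, n·J = 1839974.
All equal 1839974, so all 5 points lie in one plane.

Yes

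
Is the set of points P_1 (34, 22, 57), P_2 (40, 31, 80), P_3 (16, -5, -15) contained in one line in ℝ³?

No

P_1P_2 = (6, 9, 23), P_1P_3 = (-18, -27, -72).
P_1P_2 × P_1P_3 = (-27, 18, 0).
The cross product is nonzero, so the points do not lie on one line.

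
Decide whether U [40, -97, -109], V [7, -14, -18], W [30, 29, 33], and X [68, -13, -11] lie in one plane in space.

The four points are coplanar iff the 3×3 determinant with rows UV, UW, UX is zero.
Rows: (-33, 83, 91), (-10, 126, 142), (28, 84, 98).
Expanding along the first row: (-33)(420) − (83)(-4956) + (91)(-4368) = 0.
Zero determinant ⇒ coplanar.

Yes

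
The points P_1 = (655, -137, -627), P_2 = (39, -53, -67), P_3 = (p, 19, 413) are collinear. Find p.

-489

Direction P_1P_2 = (-616, 84, 560). From the y-coordinate of P_3, the parameter along the line is τ = (19 − (-137))/84 = 13/7.
Then p = 655 + 13/7·(-616) = -489.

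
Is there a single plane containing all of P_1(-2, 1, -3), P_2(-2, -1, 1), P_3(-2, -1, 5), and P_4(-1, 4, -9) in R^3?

No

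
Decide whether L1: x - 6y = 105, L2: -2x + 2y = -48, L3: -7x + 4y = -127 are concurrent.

Lines aᵢx + bᵢy = cᵢ with pairwise distinct directions are concurrent exactly when det[aᵢ bᵢ cᵢ] = 0.
Here the determinant is 76.
Nonzero, so no common point exists.

No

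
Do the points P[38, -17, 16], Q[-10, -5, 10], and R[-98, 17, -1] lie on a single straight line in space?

Yes

PQ = (-48, 12, -6), PR = (-136, 34, -17).
Each component of PR is 17/6 times the corresponding component of PQ, so PR = 17/6·PQ and the points are collinear.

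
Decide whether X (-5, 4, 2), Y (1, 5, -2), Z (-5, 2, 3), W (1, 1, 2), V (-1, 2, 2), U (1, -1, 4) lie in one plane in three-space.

No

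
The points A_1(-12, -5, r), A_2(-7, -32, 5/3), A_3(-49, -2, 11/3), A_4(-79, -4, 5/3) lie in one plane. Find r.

Coplanarity ⇔ det[A_1A_2; A_1A_3; A_1A_4] = 0.
Expanding, this is linear in r: (-984)r + (5248) = 0.
So r = 16/3.

16/3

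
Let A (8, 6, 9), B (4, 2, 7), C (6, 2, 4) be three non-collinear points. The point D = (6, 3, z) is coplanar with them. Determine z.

6

The plane through A, B, C has equation 12x − 16y + 8z = 72.
Substituting D: (8)z + (24) = 72, so z = 6.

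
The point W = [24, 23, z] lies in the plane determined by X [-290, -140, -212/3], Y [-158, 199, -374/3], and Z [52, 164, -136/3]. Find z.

The plane through X, Y, Z has equation 25004x − 21812y − 75810z = 1159760.
Substituting W: (-75810)z + (98420) = 1159760, so z = -14.

-14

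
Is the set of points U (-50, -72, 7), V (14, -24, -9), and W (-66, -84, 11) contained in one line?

UV = (64, 48, -16), UW = (-16, -12, 4).
Each component of UW is -1/4 times the corresponding component of UV, so UW = -1/4·UV and the points are collinear.

Yes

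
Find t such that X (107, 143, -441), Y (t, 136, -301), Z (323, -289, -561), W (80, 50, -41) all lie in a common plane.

86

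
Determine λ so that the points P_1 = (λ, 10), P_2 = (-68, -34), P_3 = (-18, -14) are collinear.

42

The three points are collinear iff det[P_1P_2; P_1P_3] = 0.
This determinant is linear in λ: (-20)λ + (840) = 0, so λ = 42.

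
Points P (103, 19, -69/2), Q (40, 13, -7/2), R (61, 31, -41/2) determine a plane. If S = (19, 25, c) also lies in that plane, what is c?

The plane through P, Q, R has equation −456x − 420y − 1008z = -20172.
Substituting S: (-1008)c + (-19164) = -20172, so c = 1.

1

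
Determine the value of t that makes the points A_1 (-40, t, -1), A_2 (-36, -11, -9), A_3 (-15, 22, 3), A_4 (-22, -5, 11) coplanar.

-31

Coplanarity ⇔ det[A_1A_2; A_1A_3; A_1A_4] = 0.
Expanding, this is linear in t: (252)t + (7812) = 0.
So t = -31.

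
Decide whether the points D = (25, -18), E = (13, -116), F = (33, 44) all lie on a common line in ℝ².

DE = (-12, -98), DF = (8, 62).
Twice the signed area of △DEF is (-12)(62) − (-98)(8) = 40.
The area is nonzero, so the three points are not collinear.

No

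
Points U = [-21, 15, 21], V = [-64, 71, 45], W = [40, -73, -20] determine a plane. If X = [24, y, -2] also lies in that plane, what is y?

-41

Coplanarity requires UV · (UW × UX) = 0.
UV = (-43, 56, 24), UW = (61, -88, -41); the triple product is linear in y with coefficient -299 and constant term -12259.
Setting it to zero: y = -41.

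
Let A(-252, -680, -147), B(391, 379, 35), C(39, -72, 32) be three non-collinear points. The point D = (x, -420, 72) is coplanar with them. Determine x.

-277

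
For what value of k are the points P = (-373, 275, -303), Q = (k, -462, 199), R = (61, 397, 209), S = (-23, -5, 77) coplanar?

117

The points are coplanar iff PQ · (PR × PS) = 0.
Expanding, this is linear in k: (189720)k + (-22197240) = 0.
So k = 117.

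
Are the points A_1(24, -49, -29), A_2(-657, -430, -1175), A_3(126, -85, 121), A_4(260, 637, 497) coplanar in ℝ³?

The four points are coplanar iff the 3×3 determinant with rows A_1A_2, A_1A_3, A_1A_4 is zero.
Rows: (-681, -381, -1146), (102, -36, 150), (236, 686, 526).
Expanding along the first row: (-681)(-121836) − (-381)(18252) + (-1146)(78468) = 0.
Zero determinant ⇒ coplanar.

Yes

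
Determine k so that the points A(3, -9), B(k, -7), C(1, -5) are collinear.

The three points are collinear iff det[AB; AC] = 0.
This determinant is linear in k: (4)k + (-8) = 0, so k = 2.

2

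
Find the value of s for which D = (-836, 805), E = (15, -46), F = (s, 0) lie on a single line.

Collinearity: (F − D) must be parallel to (E − D) = (851, -851).
Cross-multiplying the components: (s − (-836))·(-851) = (-805)·(851).
Solving gives s = -31.

-31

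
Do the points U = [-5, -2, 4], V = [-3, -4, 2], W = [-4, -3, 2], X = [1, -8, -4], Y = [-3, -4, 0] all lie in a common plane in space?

Yes

The plane through U, V, W has normal n = UV × UW = (2, 2, 0) and equation n·P = -14.
Checking the remaining points: n·X = -14, n·Y = -14.
All equal -14, so all 5 points lie in one plane.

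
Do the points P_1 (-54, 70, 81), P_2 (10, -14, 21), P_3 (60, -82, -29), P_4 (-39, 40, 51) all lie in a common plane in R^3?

No

The four points are coplanar iff the 3×3 determinant with rows P_1P_2, P_1P_3, P_1P_4 is zero.
Rows: (64, -84, -60), (114, -152, -110), (15, -30, -30).
Expanding along the first row: (64)(1260) − (-84)(-1770) + (-60)(-1140) = 360.
Nonzero ⇒ not coplanar.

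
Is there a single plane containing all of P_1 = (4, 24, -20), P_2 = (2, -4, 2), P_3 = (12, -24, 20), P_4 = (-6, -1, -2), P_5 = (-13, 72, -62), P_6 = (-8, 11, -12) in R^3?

No

The plane through P_1, P_2, P_3 has normal n = P_1P_2 × P_1P_3 = (-64, 256, 320) and equation n·P = -512.
Checking the remaining points: n·P_4 = -512, n·P_5 = -576, n·P_6 = -512.
Since n·P_5 = -576 ≠ -512, P_5 is off the plane and the points are not all coplanar.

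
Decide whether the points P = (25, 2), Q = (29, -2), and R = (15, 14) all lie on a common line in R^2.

No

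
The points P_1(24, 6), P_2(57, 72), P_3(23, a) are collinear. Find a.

4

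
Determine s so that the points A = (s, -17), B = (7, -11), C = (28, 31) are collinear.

The three points are collinear iff det[AB; AC] = 0.
This determinant is linear in s: (-42)s + (168) = 0, so s = 4.

4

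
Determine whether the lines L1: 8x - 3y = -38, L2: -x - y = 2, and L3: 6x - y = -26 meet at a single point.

Yes

Intersecting L1 and L2: solving the 2×2 system gives (x, y) = (-4, 2).
Substitute into L3: (6)(-4) + (-1)(2) = -26.
This equals -26, so (-4, 2) lies on all three lines and they are concurrent.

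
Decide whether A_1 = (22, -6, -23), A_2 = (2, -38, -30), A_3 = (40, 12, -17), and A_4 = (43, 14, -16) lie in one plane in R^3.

The four points are coplanar iff the 3×3 determinant with rows A_1A_2, A_1A_3, A_1A_4 is zero.
Rows: (-20, -32, -7), (18, 18, 6), (21, 20, 7).
Expanding along the first row: (-20)(6) − (-32)(0) + (-7)(-18) = 6.
Nonzero ⇒ not coplanar.

No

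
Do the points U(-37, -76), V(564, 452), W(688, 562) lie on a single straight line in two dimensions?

No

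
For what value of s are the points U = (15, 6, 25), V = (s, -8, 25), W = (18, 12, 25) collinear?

8

Collinearity requires UV × UW = 0; each component is linear in s.
The z-component gives (6)s + (-48) = 0, so s = 8.
The remaining components then also vanish.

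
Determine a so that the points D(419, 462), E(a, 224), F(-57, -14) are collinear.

The three points are collinear iff det[DE; DF] = 0.
This determinant is linear in a: (-476)a + (86156) = 0, so a = 181.

181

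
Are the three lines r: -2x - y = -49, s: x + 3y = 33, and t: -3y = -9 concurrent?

Lines aᵢx + bᵢy = cᵢ with pairwise distinct directions are concurrent exactly when det[aᵢ bᵢ cᵢ] = 0.
Here the determinant is -6.
Nonzero, so no common point exists.

No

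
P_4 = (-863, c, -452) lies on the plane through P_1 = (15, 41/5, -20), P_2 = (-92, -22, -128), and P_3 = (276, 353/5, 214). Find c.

-329/5

Coplanarity requires P_1P_2 · (P_1P_3 × P_1P_4) = 0.
P_1P_2 = (-107, -151/5, -108), P_1P_3 = (261, 312/5, 234); the triple product is linear in c with coefficient -3150 and constant term -207270.
Setting it to zero: c = -329/5.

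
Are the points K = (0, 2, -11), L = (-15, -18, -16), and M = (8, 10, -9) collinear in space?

No

KL = (-15, -20, -5), KM = (8, 8, 2).
Comparing components 3 and 1: (-5)(8) − (-15)(2) = -10 ≠ 0, so KL and KM are not parallel and the points are not collinear.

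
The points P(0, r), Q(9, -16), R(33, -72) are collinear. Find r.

5

The three points are collinear iff det[PQ; PR] = 0.
This determinant is linear in r: (24)r + (-120) = 0, so r = 5.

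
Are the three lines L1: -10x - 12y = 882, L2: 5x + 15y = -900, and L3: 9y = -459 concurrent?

Yes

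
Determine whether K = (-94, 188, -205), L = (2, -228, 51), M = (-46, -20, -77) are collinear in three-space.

Yes

KL = (96, -416, 256), KM = (48, -208, 128).
Each component of KM is 1/2 times the corresponding component of KL, so KM = 1/2·KL and the points are collinear.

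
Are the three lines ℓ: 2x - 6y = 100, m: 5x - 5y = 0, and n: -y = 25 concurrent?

Yes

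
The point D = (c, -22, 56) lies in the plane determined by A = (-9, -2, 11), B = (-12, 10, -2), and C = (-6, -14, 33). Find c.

Coplanarity requires AB · (AC × AD) = 0.
AB = (-3, 12, -13), AC = (3, -12, 22); the triple product is linear in c with coefficient 108 and constant term 432.
Setting it to zero: c = -4.

-4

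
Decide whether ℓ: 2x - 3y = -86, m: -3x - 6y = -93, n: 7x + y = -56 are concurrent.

No

Intersecting ℓ and m: solving the 2×2 system gives (x, y) = (-79/7, 148/7).
Substitute into n: (7)(-79/7) + (1)(148/7) = -405/7.
But n requires -56 ≠ -405/7, so the three lines have no common point.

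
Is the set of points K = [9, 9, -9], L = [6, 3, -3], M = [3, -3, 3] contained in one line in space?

KL = (-3, -6, 6), KM = (-6, -12, 12).
Each component of KM is 2 times the corresponding component of KL, so KM = 2·KL and the points are collinear.

Yes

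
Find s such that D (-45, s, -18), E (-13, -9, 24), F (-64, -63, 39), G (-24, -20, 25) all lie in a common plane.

-28

Coplanarity ⇔ det[DE; DF; DG] = 0.
Expanding, this is linear in s: (114)s + (3192) = 0.
So s = -28.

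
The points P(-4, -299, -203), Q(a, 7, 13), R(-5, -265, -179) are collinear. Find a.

Collinearity requires PQ × PR = 0; each component is linear in a.
The y-component gives (-24)a + (-312) = 0, so a = -13.
The remaining components then also vanish.

-13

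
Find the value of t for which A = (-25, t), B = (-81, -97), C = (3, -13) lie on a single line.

-41

The three points are collinear iff det[AB; AC] = 0.
This determinant is linear in t: (84)t + (3444) = 0, so t = -41.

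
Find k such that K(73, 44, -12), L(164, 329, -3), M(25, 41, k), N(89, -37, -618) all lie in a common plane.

Normal to plane KLN: n = (-171981, 55290, -11931); plane equation n·P = -9978681.
Requiring n·M = -9978681: (-11931)k + (-2032635) = -9978681.
So k = 666.

666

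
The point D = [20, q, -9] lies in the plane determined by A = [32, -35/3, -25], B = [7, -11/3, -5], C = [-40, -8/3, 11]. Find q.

-11/3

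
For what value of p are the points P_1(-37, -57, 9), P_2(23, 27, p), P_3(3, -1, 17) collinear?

21

Direction P_1P_3 = (40, 56, 8). From the x-coordinate of P_2, the parameter along the line is τ = (23 − (-37))/40 = 3/2.
Then p = 9 + 3/2·(8) = 21.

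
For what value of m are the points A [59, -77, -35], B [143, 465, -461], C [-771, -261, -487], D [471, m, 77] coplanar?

139

Coplanarity ⇔ det[AB; AC; AD] = 0.
Expanding, this is linear in m: (391548)m + (-54425172) = 0.
So m = 139.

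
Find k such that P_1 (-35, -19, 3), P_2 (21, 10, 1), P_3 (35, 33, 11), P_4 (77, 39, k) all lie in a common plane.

Normal to plane P_1P_2P_3: n = (336, -588, 882); plane equation n·P = 2058.
Requiring n·P_4 = 2058: (882)k + (2940) = 2058.
So k = -1.

-1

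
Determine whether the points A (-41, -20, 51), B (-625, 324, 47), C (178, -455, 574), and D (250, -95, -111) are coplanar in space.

No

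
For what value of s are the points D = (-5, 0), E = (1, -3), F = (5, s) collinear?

-5

Collinearity: (F − D) must be parallel to (E − D) = (6, -3).
Cross-multiplying the components: (s − 0)·(6) = (10)·(-3).
Solving gives s = -5.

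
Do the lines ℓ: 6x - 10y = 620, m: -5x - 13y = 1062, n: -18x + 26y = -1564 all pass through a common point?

Intersecting ℓ and m: solving the 2×2 system gives (x, y) = (-20, -74).
Substitute into n: (-18)(-20) + (26)(-74) = -1564.
This equals -1564, so (-20, -74) lies on all three lines and they are concurrent.

Yes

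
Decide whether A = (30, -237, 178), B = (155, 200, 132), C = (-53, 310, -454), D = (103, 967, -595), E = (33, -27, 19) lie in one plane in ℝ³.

The plane through A, B, C has normal n = AB × AC = (-251022, 82818, 104646) and equation n·P = -8531538.
Checking the remaining points: n·D = -8034630, n·E = -8531538.
Since n·D = -8034630 ≠ -8531538, D is off the plane and the points are not all coplanar.

No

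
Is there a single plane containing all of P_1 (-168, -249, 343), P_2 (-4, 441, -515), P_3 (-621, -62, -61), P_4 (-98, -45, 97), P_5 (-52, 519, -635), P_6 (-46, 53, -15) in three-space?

The plane through P_1, P_2, P_3 has normal n = P_1P_2 × P_1P_3 = (-118314, 454930, 343238) and equation n·P = 24329816.
Checking the remaining points: n·P_4 = 24417008, n·P_5 = 24304868, n·P_6 = 24405164.
Since n·P_4 = 24417008 ≠ 24329816, P_4 is off the plane and the points are not all coplanar.

No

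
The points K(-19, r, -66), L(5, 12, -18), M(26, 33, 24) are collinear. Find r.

-12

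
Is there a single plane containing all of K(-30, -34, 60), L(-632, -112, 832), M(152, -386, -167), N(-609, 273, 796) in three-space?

With K as base: KL = (-602, -78, 772), KM = (182, -352, -227), KN = (-579, 307, 736).
KM × KN = (-189383, -2519, -147934).
KL · (KM × KN) = 0.
The scalar triple product vanishes, so the four points are coplanar.

Yes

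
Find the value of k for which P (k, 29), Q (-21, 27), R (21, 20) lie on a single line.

-33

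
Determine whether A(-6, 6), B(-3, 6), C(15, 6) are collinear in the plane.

Yes

AB = (3, 0), AC = (21, 0).
det[AB; AC] = (3)(0) − (0)(21) = 0.
The determinant is zero, so the points are collinear.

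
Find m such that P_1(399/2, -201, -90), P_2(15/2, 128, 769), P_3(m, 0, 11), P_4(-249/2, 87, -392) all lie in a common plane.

The points are coplanar iff P_1P_2 · (P_1P_3 × P_1P_4) = 0.
Expanding, this is linear in m: (346750)m + (-6761625) = 0.
So m = 39/2.

39/2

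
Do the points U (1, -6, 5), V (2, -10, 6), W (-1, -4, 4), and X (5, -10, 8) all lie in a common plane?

A normal to the plane through U, V, W is n = UV × UW = (2, -1, -6).
The plane has equation n·P = -22. For X: n·X = -28.
-28 ≠ -22, so X is off the plane.

No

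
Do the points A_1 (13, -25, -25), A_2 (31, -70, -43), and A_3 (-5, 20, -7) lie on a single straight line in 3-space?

A_1A_2 = (18, -45, -18), A_1A_3 = (-18, 45, 18).
Each component of A_1A_3 is -1 times the corresponding component of A_1A_2, so A_1A_3 = -1·A_1A_2 and the points are collinear.

Yes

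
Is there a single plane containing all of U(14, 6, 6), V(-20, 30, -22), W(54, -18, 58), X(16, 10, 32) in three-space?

Yes

With U as base: UV = (-34, 24, -28), UW = (40, -24, 52), UX = (2, 4, 26).
UW × UX = (-832, -936, 208).
UV · (UW × UX) = 0.
The scalar triple product vanishes, so the four points are coplanar.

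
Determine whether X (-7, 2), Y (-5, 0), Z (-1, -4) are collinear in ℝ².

XY = (2, -2), XZ = (6, -6).
Twice the signed area of △XYZ is (2)(-6) − (-2)(6) = 0.
The triangle is degenerate (zero area), so the points are collinear.

Yes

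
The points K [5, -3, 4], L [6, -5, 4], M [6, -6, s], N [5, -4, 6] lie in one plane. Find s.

6

Coplanarity ⇔ det[KL; KM; KN] = 0.
Expanding, this is linear in s: (1)s + (-6) = 0.
So s = 6.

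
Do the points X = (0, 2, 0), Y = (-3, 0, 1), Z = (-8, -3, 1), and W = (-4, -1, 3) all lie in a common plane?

A normal to the plane through X, Y, Z is n = XY × XZ = (3, -5, -1).
The plane has equation n·P = -10. For W: n·W = -10.
Equal, so W lies in the plane and all four are coplanar.

Yes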